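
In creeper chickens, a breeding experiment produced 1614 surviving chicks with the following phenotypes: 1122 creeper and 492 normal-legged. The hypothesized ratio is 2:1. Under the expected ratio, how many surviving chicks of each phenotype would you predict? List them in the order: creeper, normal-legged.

Total ratio parts = 3. Expected numbers out of 1614:
  creeper: 1614 × 2/3 = 1076
  normal-legged: 1614 × 1/3 = 538

1076, 538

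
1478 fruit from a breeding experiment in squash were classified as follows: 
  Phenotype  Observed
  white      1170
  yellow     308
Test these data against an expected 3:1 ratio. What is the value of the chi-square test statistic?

The 3:1 ratio has 4 parts, so with N = 1478 the expected counts are:
  white: 1478 × 3/4 = 1108.5
  yellow: 1478 × 1/4 = 369.5
χ² = Σ (O − E)² / E
  white: (1170 − 1108.5)² / 1108.5 = 3.4120
  yellow: (308 − 369.5)² / 369.5 = 10.2361
χ² = 3.4120 + 10.2361 = 13.6481 ≈ 13.648

13.648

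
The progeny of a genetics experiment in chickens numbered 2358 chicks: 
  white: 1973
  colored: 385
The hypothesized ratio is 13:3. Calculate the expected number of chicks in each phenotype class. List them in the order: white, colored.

Total ratio parts = 16. Expected numbers out of 2358:
  white: 2358 × 13/16 = 1915.875
  colored: 2358 × 3/16 = 442.125

1915.875, 442.125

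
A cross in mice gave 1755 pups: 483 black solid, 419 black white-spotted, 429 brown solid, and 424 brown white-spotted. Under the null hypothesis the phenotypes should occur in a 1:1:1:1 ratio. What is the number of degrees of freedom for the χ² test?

3

A goodness-of-fit test with 4 phenotype classes has df = 4 − 1 = 3.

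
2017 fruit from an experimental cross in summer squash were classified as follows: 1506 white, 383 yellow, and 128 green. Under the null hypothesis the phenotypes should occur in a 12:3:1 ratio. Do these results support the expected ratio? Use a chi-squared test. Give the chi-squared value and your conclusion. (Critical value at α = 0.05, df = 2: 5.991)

Total ratio parts = 16. Expected numbers out of 2017:
  white: 2017 × 12/16 = 1512.75
  yellow: 2017 × 3/16 = 378.1875
  green: 2017 × 1/16 = 126.0625
χ² = Σ (O − E)² / E
  white: (1506 − 1512.75)² / 1512.75 = 0.0301
  yellow: (383 − 378.1875)² / 378.1875 = 0.0612
  green: (128 − 126.0625)² / 126.0625 = 0.0298
χ² = 0.0301 + 0.0612 + 0.0298 = 0.1211 ≈ 0.121
Degrees of freedom = 3 − 1 = 2; critical value at α = 0.05 is 5.991.
Since 0.121 < 5.991, we fail to reject the null hypothesis — the data are consistent with the 12:3:1 ratio.

0.121; consistent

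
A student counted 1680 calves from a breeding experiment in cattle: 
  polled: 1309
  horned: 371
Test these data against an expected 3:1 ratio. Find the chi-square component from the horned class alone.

5.717

The 3:1 ratio has 4 parts, so with N = 1680 the expected counts are:
  polled: 1680 × 3/4 = 1260
  horned: 1680 × 1/4 = 420
Contribution of horned: (371 − 420)² / 420 = 5.7167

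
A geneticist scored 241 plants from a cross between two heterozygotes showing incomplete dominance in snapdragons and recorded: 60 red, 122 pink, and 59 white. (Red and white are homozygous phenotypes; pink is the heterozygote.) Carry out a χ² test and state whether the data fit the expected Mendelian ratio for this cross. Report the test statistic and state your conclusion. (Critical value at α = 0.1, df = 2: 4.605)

0.046; consistent

With incomplete dominance, a heterozygote × heterozygote cross gives a 1:2:1 phenotypic ratio.
Total ratio parts = 4. Expected numbers out of 241:
  red: 241 × 1/4 = 60.25
  pink: 241 × 2/4 = 120.5
  white: 241 × 1/4 = 60.25
χ² = Σ (O − E)² / E
  red: (60 − 60.25)² / 60.25 = 0.0010
  pink: (122 − 120.5)² / 120.5 = 0.0187
  white: (59 − 60.25)² / 60.25 = 0.0259
χ² = 0.0010 + 0.0187 + 0.0259 = 0.0456 ≈ 0.046
Degrees of freedom = 3 − 1 = 2; critical value at α = 0.1 is 4.605.
Since 0.046 < 4.605, we fail to reject the null hypothesis — the data are consistent with the 1:2:1 ratio.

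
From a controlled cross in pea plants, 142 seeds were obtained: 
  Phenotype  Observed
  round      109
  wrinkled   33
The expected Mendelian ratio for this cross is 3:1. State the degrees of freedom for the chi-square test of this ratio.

A goodness-of-fit test with 2 phenotype classes has df = 2 − 1 = 1.

1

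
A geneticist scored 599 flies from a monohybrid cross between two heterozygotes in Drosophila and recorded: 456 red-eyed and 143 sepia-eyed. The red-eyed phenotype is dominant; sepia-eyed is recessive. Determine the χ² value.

0.406

For a monohybrid cross between heterozygotes with complete dominance, the expected phenotypic ratio is 3:1.
Under the 3:1 hypothesis (Σ ratio = 4, N = 599):
  red-eyed: 599 × 3/4 = 449.25
  sepia-eyed: 599 × 1/4 = 149.75
χ² = Σ (O − E)² / E
  red-eyed: (456 − 449.25)² / 449.25 = 0.1014
  sepia-eyed: (143 − 149.75)² / 149.75 = 0.3043
χ² = 0.1014 + 0.3043 = 0.4057 ≈ 0.406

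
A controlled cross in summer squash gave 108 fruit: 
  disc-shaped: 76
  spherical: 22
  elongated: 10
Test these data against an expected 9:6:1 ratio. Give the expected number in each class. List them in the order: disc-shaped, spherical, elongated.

60.75, 40.5, 6.75

Total ratio parts = 16. Expected numbers out of 108:
  disc-shaped: 108 × 9/16 = 60.75
  spherical: 108 × 6/16 = 40.5
  elongated: 108 × 1/16 = 6.75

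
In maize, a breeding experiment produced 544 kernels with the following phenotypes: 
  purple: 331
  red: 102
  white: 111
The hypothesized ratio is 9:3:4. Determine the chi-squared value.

6.638

Under the 9:3:4 hypothesis (Σ ratio = 16, N = 544):
  purple: 544 × 9/16 = 306
  red: 544 × 3/16 = 102
  white: 544 × 4/16 = 136
χ² = Σ (O − E)² / E
  purple: (331 − 306)² / 306 = 2.0425
  red: (102 − 102)² / 102 = 0.0000
  white: (111 − 136)² / 136 = 4.5956
χ² = 2.0425 + 0.0000 + 4.5956 = 6.6381 ≈ 6.638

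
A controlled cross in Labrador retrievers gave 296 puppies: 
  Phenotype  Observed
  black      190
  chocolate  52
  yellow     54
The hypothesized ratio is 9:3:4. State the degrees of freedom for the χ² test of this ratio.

A goodness-of-fit test with 3 phenotype classes has df = 3 − 1 = 2.

2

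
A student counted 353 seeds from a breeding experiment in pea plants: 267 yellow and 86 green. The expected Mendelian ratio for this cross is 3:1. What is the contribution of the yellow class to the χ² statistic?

0.019

Under the 3:1 hypothesis (Σ ratio = 4, N = 353):
  yellow: 353 × 3/4 = 264.75
  green: 353 × 1/4 = 88.25
Contribution of yellow: (267 − 264.75)² / 264.75 = 0.0191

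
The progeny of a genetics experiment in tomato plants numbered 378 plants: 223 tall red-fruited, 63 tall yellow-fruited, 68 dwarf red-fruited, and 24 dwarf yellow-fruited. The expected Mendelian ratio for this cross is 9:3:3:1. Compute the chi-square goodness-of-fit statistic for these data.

Total ratio parts = 16. Expected numbers out of 378:
  tall red-fruited: 378 × 9/16 = 212.625
  tall yellow-fruited: 378 × 3/16 = 70.875
  dwarf red-fruited: 378 × 3/16 = 70.875
  dwarf yellow-fruited: 378 × 1/16 = 23.625
χ² = Σ (O − E)² / E
  tall red-fruited: (223 − 212.625)² / 212.625 = 0.5062
  tall yellow-fruited: (63 − 70.875)² / 70.875 = 0.8750
  dwarf red-fruited: (68 − 70.875)² / 70.875 = 0.1166
  dwarf yellow-fruited: (24 − 23.625)² / 23.625 = 0.0060
χ² = 0.5062 + 0.8750 + 0.1166 + 0.0060 = 1.5038 ≈ 1.504

1.504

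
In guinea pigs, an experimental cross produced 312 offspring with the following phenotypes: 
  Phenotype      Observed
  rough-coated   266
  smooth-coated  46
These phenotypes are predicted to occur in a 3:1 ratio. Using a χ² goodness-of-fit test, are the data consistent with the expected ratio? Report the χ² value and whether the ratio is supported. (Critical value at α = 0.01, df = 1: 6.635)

17.504; not consistent

Expected counts for N = 312 under a 3:1 ratio (total parts = 4):
  rough-coated: 312 × 3/4 = 234
  smooth-coated: 312 × 1/4 = 78
χ² = Σ (O − E)² / E
  rough-coated: (266 − 234)² / 234 = 4.3761
  smooth-coated: (46 − 78)² / 78 = 13.1282
χ² = 4.3761 + 13.1282 = 17.5043 ≈ 17.504
Degrees of freedom = 2 − 1 = 1; critical value at α = 0.01 is 6.635.
Since 17.504 > 6.635, we reject the null hypothesis — the data do not fit the 3:1 ratio.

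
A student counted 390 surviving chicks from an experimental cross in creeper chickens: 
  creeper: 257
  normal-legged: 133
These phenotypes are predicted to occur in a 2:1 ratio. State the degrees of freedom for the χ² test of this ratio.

1

A goodness-of-fit test with 2 phenotype classes has df = 2 − 1 = 1.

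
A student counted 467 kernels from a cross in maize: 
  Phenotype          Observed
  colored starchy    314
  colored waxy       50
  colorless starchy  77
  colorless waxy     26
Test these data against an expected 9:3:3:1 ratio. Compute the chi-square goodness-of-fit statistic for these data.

27.759

Under the 9:3:3:1 hypothesis (Σ ratio = 16, N = 467):
  colored starchy: 467 × 9/16 = 262.6875
  colored waxy: 467 × 3/16 = 87.5625
  colorless starchy: 467 × 3/16 = 87.5625
  colorless waxy: 467 × 1/16 = 29.1875
χ² = Σ (O − E)² / E
  colored starchy: (314 − 262.6875)² / 262.6875 = 10.0232
  colored waxy: (50 − 87.5625)² / 87.5625 = 16.1135
  colorless starchy: (77 − 87.5625)² / 87.5625 = 1.2741
  colorless waxy: (26 − 29.1875)² / 29.1875 = 0.3481
χ² = 10.0232 + 16.1135 + 1.2741 + 0.3481 = 27.7589 ≈ 27.759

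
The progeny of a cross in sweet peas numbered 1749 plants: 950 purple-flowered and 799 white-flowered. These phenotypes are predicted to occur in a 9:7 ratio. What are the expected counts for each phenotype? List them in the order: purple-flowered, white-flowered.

Total ratio parts = 16. Expected numbers out of 1749:
  purple-flowered: 1749 × 9/16 = 983.8125
  white-flowered: 1749 × 7/16 = 765.1875

983.8125, 765.1875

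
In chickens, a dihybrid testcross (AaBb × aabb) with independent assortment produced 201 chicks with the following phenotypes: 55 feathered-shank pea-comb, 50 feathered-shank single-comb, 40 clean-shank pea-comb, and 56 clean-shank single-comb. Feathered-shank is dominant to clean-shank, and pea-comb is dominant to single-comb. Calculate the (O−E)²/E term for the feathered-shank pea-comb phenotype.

A dihybrid testcross with independent assortment gives a 1:1:1:1 ratio.
Under the 1:1:1:1 hypothesis (Σ ratio = 4, N = 201):
  feathered-shank pea-comb: 201 × 1/4 = 50.25
  feathered-shank single-comb: 201 × 1/4 = 50.25
  clean-shank pea-comb: 201 × 1/4 = 50.25
  clean-shank single-comb: 201 × 1/4 = 50.25
Contribution of feathered-shank pea-comb: (55 − 50.25)² / 50.25 = 0.4490

0.449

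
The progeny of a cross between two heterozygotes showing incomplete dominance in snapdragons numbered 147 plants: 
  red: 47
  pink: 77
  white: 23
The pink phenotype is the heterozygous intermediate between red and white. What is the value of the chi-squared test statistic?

8.170

With incomplete dominance, a heterozygote × heterozygote cross gives a 1:2:1 phenotypic ratio.
The 1:2:1 ratio has 4 parts, so with N = 147 the expected counts are:
  red: 147 × 1/4 = 36.75
  pink: 147 × 2/4 = 73.5
  white: 147 × 1/4 = 36.75
χ² = Σ (O − E)² / E
  red: (47 − 36.75)² / 36.75 = 2.8588
  pink: (77 − 73.5)² / 73.5 = 0.1667
  white: (23 − 36.75)² / 36.75 = 5.1446
χ² = 2.8588 + 0.1667 + 5.1446 = 8.1701 ≈ 8.170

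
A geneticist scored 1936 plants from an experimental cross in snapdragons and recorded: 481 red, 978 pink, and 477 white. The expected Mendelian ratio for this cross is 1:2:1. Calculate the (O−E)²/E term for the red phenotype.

0.019

Under the 1:2:1 hypothesis (Σ ratio = 4, N = 1936):
  red: 1936 × 1/4 = 484
  pink: 1936 × 2/4 = 968
  white: 1936 × 1/4 = 484
Contribution of red: (481 − 484)² / 484 = 0.0186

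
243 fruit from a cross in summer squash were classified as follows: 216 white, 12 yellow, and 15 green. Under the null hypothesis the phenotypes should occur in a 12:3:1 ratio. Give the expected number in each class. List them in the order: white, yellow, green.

The 12:3:1 ratio has 16 parts, so with N = 243 the expected counts are:
  white: 243 × 12/16 = 182.25
  yellow: 243 × 3/16 = 45.5625
  green: 243 × 1/16 = 15.1875

182.25, 45.5625, 15.1875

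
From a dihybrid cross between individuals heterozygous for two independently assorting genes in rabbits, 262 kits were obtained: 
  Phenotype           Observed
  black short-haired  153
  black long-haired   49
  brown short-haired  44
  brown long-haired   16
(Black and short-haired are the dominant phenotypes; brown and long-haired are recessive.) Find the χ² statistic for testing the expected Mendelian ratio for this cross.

0.758

A dihybrid F₂ with independent assortment and complete dominance at both loci gives a 9:3:3:1 phenotypic ratio.
Expected counts for N = 262 under a 9:3:3:1 ratio (total parts = 16):
  black short-haired: 262 × 9/16 = 147.375
  black long-haired: 262 × 3/16 = 49.125
  brown short-haired: 262 × 3/16 = 49.125
  brown long-haired: 262 × 1/16 = 16.375
χ² = Σ (O − E)² / E
  black short-haired: (153 − 147.375)² / 147.375 = 0.2147
  black long-haired: (49 − 49.125)² / 49.125 = 0.0003
  brown short-haired: (44 − 49.125)² / 49.125 = 0.5347
  brown long-haired: (16 − 16.375)² / 16.375 = 0.0086
χ² = 0.2147 + 0.0003 + 0.5347 + 0.0086 = 0.7583 ≈ 0.758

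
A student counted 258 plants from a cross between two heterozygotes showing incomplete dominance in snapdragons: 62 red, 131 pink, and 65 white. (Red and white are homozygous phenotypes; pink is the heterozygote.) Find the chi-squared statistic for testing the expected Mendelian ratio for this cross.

0.132

With incomplete dominance, a heterozygote × heterozygote cross gives a 1:2:1 phenotypic ratio.
Under the 1:2:1 hypothesis (Σ ratio = 4, N = 258):
  red: 258 × 1/4 = 64.5
  pink: 258 × 2/4 = 129
  white: 258 × 1/4 = 64.5
χ² = Σ (O − E)² / E
  red: (62 − 64.5)² / 64.5 = 0.0969
  pink: (131 − 129)² / 129 = 0.0310
  white: (65 − 64.5)² / 64.5 = 0.0039
χ² = 0.0969 + 0.0310 + 0.0039 = 0.1318 ≈ 0.132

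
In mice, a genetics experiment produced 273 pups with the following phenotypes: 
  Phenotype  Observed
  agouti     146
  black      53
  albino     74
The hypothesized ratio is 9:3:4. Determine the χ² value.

The 9:3:4 ratio has 16 parts, so with N = 273 the expected counts are:
  agouti: 273 × 9/16 = 153.5625
  black: 273 × 3/16 = 51.1875
  albino: 273 × 4/16 = 68.25
χ² = Σ (O − E)² / E
  agouti: (146 − 153.5625)² / 153.5625 = 0.3724
  black: (53 − 51.1875)² / 51.1875 = 0.0642
  albino: (74 − 68.25)² / 68.25 = 0.4844
χ² = 0.3724 + 0.0642 + 0.4844 = 0.921

0.921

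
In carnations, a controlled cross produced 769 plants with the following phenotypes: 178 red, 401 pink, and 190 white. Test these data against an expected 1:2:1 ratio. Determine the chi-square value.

1.791

Total ratio parts = 4. Expected numbers out of 769:
  red: 769 × 1/4 = 192.25
  pink: 769 × 2/4 = 384.5
  white: 769 × 1/4 = 192.25
χ² = Σ (O − E)² / E
  red: (178 − 192.25)² / 192.25 = 1.0562
  pink: (401 − 384.5)² / 384.5 = 0.7081
  white: (190 − 192.25)² / 192.25 = 0.0263
χ² = 1.0562 + 0.7081 + 0.0263 = 1.7906 ≈ 1.791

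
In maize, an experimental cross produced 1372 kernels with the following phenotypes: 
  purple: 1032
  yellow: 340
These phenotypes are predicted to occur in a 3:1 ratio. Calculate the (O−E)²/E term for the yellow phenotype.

Under the 3:1 hypothesis (Σ ratio = 4, N = 1372):
  purple: 1372 × 3/4 = 1029
  yellow: 1372 × 1/4 = 343
Contribution of yellow: (340 − 343)² / 343 = 0.0262

0.026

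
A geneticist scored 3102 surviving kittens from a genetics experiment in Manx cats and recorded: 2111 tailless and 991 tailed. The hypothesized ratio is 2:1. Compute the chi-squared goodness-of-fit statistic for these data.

2.682

Under the 2:1 hypothesis (Σ ratio = 3, N = 3102):
  tailless: 3102 × 2/3 = 2068
  tailed: 3102 × 1/3 = 1034
χ² = Σ (O − E)² / E
  tailless: (2111 − 2068)² / 2068 = 0.8941
  tailed: (991 − 1034)² / 1034 = 1.7882
χ² = 0.8941 + 1.7882 = 2.6823 ≈ 2.682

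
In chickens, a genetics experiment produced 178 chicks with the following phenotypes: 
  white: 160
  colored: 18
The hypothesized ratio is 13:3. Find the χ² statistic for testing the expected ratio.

Expected counts for N = 178 under a 13:3 ratio (total parts = 16):
  white: 178 × 13/16 = 144.625
  colored: 178 × 3/16 = 33.375
χ² = Σ (O − E)² / E
  white: (160 − 144.625)² / 144.625 = 1.6345
  colored: (18 − 33.375)² / 33.375 = 7.0829
χ² = 1.6345 + 7.0829 = 8.7174 ≈ 8.717

8.717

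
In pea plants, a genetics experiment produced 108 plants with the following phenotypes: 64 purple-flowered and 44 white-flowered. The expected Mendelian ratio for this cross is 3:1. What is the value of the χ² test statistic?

Total ratio parts = 4. Expected numbers out of 108:
  purple-flowered: 108 × 3/4 = 81
  white-flowered: 108 × 1/4 = 27
χ² = Σ (O − E)² / E
  purple-flowered: (64 − 81)² / 81 = 3.5679
  white-flowered: (44 − 27)² / 27 = 10.7037
χ² = 3.5679 + 10.7037 = 14.2716 ≈ 14.272

14.272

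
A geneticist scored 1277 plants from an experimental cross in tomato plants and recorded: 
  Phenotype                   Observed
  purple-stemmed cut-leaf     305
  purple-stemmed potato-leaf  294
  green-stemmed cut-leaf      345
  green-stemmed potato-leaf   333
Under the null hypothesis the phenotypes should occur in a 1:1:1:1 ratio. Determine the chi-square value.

5.302

Total ratio parts = 4. Expected numbers out of 1277:
  purple-stemmed cut-leaf: 1277 × 1/4 = 319.25
  purple-stemmed potato-leaf: 1277 × 1/4 = 319.25
  green-stemmed cut-leaf: 1277 × 1/4 = 319.25
  green-stemmed potato-leaf: 1277 × 1/4 = 319.25
χ² = Σ (O − E)² / E
  purple-stemmed cut-leaf: (305 − 319.25)² / 319.25 = 0.6361
  purple-stemmed potato-leaf: (294 − 319.25)² / 319.25 = 1.9971
  green-stemmed cut-leaf: (345 − 319.25)² / 319.25 = 2.0769
  green-stemmed potato-leaf: (333 − 319.25)² / 319.25 = 0.5922
χ² = 0.6361 + 1.9971 + 2.0769 + 0.5922 = 5.3023 ≈ 5.302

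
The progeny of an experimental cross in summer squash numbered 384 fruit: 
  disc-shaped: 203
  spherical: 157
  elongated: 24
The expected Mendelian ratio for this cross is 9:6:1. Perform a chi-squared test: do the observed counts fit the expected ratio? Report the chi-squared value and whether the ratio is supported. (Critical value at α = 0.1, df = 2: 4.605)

1.956; consistent

The 9:6:1 ratio has 16 parts, so with N = 384 the expected counts are:
  disc-shaped: 384 × 9/16 = 216
  spherical: 384 × 6/16 = 144
  elongated: 384 × 1/16 = 24
χ² = Σ (O − E)² / E
  disc-shaped: (203 − 216)² / 216 = 0.7824
  spherical: (157 − 144)² / 144 = 1.1736
  elongated: (24 − 24)² / 24 = 0.0000
χ² = 0.7824 + 1.1736 + 0.0000 = 1.956
Degrees of freedom = 3 − 1 = 2; critical value at α = 0.1 is 4.605.
Since 1.956 < 4.605, we fail to reject the null hypothesis — the data are consistent with the 9:6:1 ratio.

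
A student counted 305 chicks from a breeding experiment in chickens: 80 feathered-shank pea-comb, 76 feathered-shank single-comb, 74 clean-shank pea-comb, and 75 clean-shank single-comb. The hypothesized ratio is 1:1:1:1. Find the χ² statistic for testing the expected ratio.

Expected counts for N = 305 under a 1:1:1:1 ratio (total parts = 4):
  feathered-shank pea-comb: 305 × 1/4 = 76.25
  feathered-shank single-comb: 305 × 1/4 = 76.25
  clean-shank pea-comb: 305 × 1/4 = 76.25
  clean-shank single-comb: 305 × 1/4 = 76.25
χ² = Σ (O − E)² / E
  feathered-shank pea-comb: (80 − 76.25)² / 76.25 = 0.1844
  feathered-shank single-comb: (76 − 76.25)² / 76.25 = 0.0008
  clean-shank pea-comb: (74 − 76.25)² / 76.25 = 0.0664
  clean-shank single-comb: (75 − 76.25)² / 76.25 = 0.0205
χ² = 0.1844 + 0.0008 + 0.0664 + 0.0205 = 0.2721 ≈ 0.272

0.272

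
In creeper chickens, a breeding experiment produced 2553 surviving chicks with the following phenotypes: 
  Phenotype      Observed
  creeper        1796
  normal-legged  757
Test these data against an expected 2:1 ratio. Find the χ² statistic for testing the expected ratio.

Expected counts for N = 2553 under a 2:1 ratio (total parts = 3):
  creeper: 2553 × 2/3 = 1702
  normal-legged: 2553 × 1/3 = 851
χ² = Σ (O − E)² / E
  creeper: (1796 − 1702)² / 1702 = 5.1915
  normal-legged: (757 − 851)² / 851 = 10.3831
χ² = 5.1915 + 10.3831 = 15.5746 ≈ 15.575

15.575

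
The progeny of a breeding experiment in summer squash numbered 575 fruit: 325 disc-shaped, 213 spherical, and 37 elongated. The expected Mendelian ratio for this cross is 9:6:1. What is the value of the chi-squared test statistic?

0.071

Total ratio parts = 16. Expected numbers out of 575:
  disc-shaped: 575 × 9/16 = 323.4375
  spherical: 575 × 6/16 = 215.625
  elongated: 575 × 1/16 = 35.9375
χ² = Σ (O − E)² / E
  disc-shaped: (325 − 323.4375)² / 323.4375 = 0.0075
  spherical: (213 − 215.625)² / 215.625 = 0.0320
  elongated: (37 − 35.9375)² / 35.9375 = 0.0314
χ² = 0.0075 + 0.0320 + 0.0314 = 0.0709 ≈ 0.071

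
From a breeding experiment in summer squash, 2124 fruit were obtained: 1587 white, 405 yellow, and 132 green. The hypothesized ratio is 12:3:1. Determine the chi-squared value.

0.141

Total ratio parts = 16. Expected numbers out of 2124:
  white: 2124 × 12/16 = 1593
  yellow: 2124 × 3/16 = 398.25
  green: 2124 × 1/16 = 132.75
χ² = Σ (O − E)² / E
  white: (1587 − 1593)² / 1593 = 0.0226
  yellow: (405 − 398.25)² / 398.25 = 0.1144
  green: (132 − 132.75)² / 132.75 = 0.0042
χ² = 0.0226 + 0.1144 + 0.0042 = 0.1412 ≈ 0.141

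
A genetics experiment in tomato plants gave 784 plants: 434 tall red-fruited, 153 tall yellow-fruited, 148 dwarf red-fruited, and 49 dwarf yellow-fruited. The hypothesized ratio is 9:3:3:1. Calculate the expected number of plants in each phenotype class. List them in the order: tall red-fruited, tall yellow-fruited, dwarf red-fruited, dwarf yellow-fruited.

The 9:3:3:1 ratio has 16 parts, so with N = 784 the expected counts are:
  tall red-fruited: 784 × 9/16 = 441
  tall yellow-fruited: 784 × 3/16 = 147
  dwarf red-fruited: 784 × 3/16 = 147
  dwarf yellow-fruited: 784 × 1/16 = 49

441, 147, 147, 49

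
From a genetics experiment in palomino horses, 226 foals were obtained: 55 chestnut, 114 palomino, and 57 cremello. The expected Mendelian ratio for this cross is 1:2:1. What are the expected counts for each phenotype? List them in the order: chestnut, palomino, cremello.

Total ratio parts = 4. Expected numbers out of 226:
  chestnut: 226 × 1/4 = 56.5
  palomino: 226 × 2/4 = 113
  cremello: 226 × 1/4 = 56.5

56.5, 113, 56.5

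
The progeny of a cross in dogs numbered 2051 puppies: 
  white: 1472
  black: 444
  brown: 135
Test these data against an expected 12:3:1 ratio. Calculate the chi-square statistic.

The 12:3:1 ratio has 16 parts, so with N = 2051 the expected counts are:
  white: 2051 × 12/16 = 1538.25
  black: 2051 × 3/16 = 384.5625
  brown: 2051 × 1/16 = 128.1875
χ² = Σ (O − E)² / E
  white: (1472 − 1538.25)² / 1538.25 = 2.8533
  black: (444 − 384.5625)² / 384.5625 = 9.1866
  brown: (135 − 128.1875)² / 128.1875 = 0.3620
χ² = 2.8533 + 9.1866 + 0.3620 = 12.4019 ≈ 12.402

12.402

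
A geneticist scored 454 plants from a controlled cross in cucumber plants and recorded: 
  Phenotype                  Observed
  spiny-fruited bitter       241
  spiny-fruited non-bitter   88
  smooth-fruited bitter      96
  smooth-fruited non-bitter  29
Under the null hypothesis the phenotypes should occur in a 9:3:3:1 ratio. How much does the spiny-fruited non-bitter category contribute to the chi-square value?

Total ratio parts = 16. Expected numbers out of 454:
  spiny-fruited bitter: 454 × 9/16 = 255.375
  spiny-fruited non-bitter: 454 × 3/16 = 85.125
  smooth-fruited bitter: 454 × 3/16 = 85.125
  smooth-fruited non-bitter: 454 × 1/16 = 28.375
Contribution of spiny-fruited non-bitter: (88 − 85.125)² / 85.125 = 0.0971

0.097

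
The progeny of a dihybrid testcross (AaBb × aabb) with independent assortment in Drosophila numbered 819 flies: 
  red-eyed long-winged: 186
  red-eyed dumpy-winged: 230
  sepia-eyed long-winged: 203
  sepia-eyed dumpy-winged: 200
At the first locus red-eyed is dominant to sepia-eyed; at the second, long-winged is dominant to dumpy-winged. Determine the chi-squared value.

A dihybrid testcross with independent assortment gives a 1:1:1:1 ratio.
Under the 1:1:1:1 hypothesis (Σ ratio = 4, N = 819):
  red-eyed long-winged: 819 × 1/4 = 204.75
  red-eyed dumpy-winged: 819 × 1/4 = 204.75
  sepia-eyed long-winged: 819 × 1/4 = 204.75
  sepia-eyed dumpy-winged: 819 × 1/4 = 204.75
χ² = Σ (O − E)² / E
  red-eyed long-winged: (186 − 204.75)² / 204.75 = 1.7170
  red-eyed dumpy-winged: (230 − 204.75)² / 204.75 = 3.1139
  sepia-eyed long-winged: (203 − 204.75)² / 204.75 = 0.0150
  sepia-eyed dumpy-winged: (200 − 204.75)² / 204.75 = 0.1102
χ² = 1.7170 + 3.1139 + 0.0150 + 0.1102 = 4.9561 ≈ 4.956

4.956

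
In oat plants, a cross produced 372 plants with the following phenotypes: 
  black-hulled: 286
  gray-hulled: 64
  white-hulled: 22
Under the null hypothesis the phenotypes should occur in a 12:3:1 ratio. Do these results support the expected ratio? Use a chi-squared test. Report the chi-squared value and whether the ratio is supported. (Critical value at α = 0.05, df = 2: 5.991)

0.717; consistent

The 12:3:1 ratio has 16 parts, so with N = 372 the expected counts are:
  black-hulled: 372 × 12/16 = 279
  gray-hulled: 372 × 3/16 = 69.75
  white-hulled: 372 × 1/16 = 23.25
χ² = Σ (O − E)² / E
  black-hulled: (286 − 279)² / 279 = 0.1756
  gray-hulled: (64 − 69.75)² / 69.75 = 0.4740
  white-hulled: (22 − 23.25)² / 23.25 = 0.0672
χ² = 0.1756 + 0.4740 + 0.0672 = 0.7168 ≈ 0.717
Degrees of freedom = 3 − 1 = 2; critical value at α = 0.05 is 5.991.
Since 0.717 < 5.991, we fail to reject the null hypothesis — the data are consistent with the 12:3:1 ratio.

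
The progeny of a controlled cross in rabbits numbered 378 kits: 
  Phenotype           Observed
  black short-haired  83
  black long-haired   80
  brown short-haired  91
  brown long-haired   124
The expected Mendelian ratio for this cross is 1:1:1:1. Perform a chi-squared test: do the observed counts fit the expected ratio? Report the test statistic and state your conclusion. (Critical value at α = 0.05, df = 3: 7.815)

The 1:1:1:1 ratio has 4 parts, so with N = 378 the expected counts are:
  black short-haired: 378 × 1/4 = 94.5
  black long-haired: 378 × 1/4 = 94.5
  brown short-haired: 378 × 1/4 = 94.5
  brown long-haired: 378 × 1/4 = 94.5
χ² = Σ (O − E)² / E
  black short-haired: (83 − 94.5)² / 94.5 = 1.3995
  black long-haired: (80 − 94.5)² / 94.5 = 2.2249
  brown short-haired: (91 − 94.5)² / 94.5 = 0.1296
  brown long-haired: (124 − 94.5)² / 94.5 = 9.2090
χ² = 1.3995 + 2.2249 + 0.1296 + 9.2090 = 12.963
Degrees of freedom = 4 − 1 = 3; critical value at α = 0.05 is 7.815.
Since 12.963 > 7.815, we reject the null hypothesis — the data do not fit the 1:1:1:1 ratio.

12.963; not consistent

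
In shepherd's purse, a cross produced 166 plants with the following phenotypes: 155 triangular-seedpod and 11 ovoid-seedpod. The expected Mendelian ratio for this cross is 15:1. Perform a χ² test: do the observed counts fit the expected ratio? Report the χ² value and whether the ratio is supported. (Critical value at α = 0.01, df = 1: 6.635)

The 15:1 ratio has 16 parts, so with N = 166 the expected counts are:
  triangular-seedpod: 166 × 15/16 = 155.625
  ovoid-seedpod: 166 × 1/16 = 10.375
χ² = Σ (O − E)² / E
  triangular-seedpod: (155 − 155.625)² / 155.625 = 0.0025
  ovoid-seedpod: (11 − 10.375)² / 10.375 = 0.0377
χ² = 0.0025 + 0.0377 = 0.0402 ≈ 0.040
Degrees of freedom = 2 − 1 = 1; critical value at α = 0.01 is 6.635.
Since 0.040 < 6.635, we fail to reject the null hypothesis — the data are consistent with the 15:1 ratio.

0.040; consistent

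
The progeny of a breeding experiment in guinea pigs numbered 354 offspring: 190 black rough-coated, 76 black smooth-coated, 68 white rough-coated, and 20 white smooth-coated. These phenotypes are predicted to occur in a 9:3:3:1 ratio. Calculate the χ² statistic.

Total ratio parts = 16. Expected numbers out of 354:
  black rough-coated: 354 × 9/16 = 199.125
  black smooth-coated: 354 × 3/16 = 66.375
  white rough-coated: 354 × 3/16 = 66.375
  white smooth-coated: 354 × 1/16 = 22.125
χ² = Σ (O − E)² / E
  black rough-coated: (190 − 199.125)² / 199.125 = 0.4182
  black smooth-coated: (76 − 66.375)² / 66.375 = 1.3957
  white rough-coated: (68 − 66.375)² / 66.375 = 0.0398
  white smooth-coated: (20 − 22.125)² / 22.125 = 0.2041
χ² = 0.4182 + 1.3957 + 0.0398 + 0.2041 = 2.0578 ≈ 2.058

2.058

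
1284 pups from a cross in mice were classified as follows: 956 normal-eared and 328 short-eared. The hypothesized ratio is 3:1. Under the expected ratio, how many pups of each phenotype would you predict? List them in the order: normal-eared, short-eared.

Expected counts for N = 1284 under a 3:1 ratio (total parts = 4):
  normal-eared: 1284 × 3/4 = 963
  short-eared: 1284 × 1/4 = 321

963, 321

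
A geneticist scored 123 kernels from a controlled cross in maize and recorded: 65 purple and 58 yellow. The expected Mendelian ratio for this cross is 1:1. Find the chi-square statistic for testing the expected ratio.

0.398

The 1:1 ratio has 2 parts, so with N = 123 the expected counts are:
  purple: 123 × 1/2 = 61.5
  yellow: 123 × 1/2 = 61.5
χ² = Σ (O − E)² / E
  purple: (65 − 61.5)² / 61.5 = 0.1992
  yellow: (58 − 61.5)² / 61.5 = 0.1992
χ² = 0.1992 + 0.1992 = 0.3984 ≈ 0.398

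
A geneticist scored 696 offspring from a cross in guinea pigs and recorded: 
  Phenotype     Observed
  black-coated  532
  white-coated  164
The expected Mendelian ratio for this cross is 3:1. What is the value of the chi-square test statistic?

0.766

Under the 3:1 hypothesis (Σ ratio = 4, N = 696):
  black-coated: 696 × 3/4 = 522
  white-coated: 696 × 1/4 = 174
χ² = Σ (O − E)² / E
  black-coated: (532 − 522)² / 522 = 0.1916
  white-coated: (164 − 174)² / 174 = 0.5747
χ² = 0.1916 + 0.5747 = 0.7663 ≈ 0.766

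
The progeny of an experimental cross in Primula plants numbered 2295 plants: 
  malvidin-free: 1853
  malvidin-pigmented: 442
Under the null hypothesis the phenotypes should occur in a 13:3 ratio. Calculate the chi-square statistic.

Total ratio parts = 16. Expected numbers out of 2295:
  malvidin-free: 2295 × 13/16 = 1864.6875
  malvidin-pigmented: 2295 × 3/16 = 430.3125
χ² = Σ (O − E)² / E
  malvidin-free: (1853 − 1864.6875)² / 1864.6875 = 0.0733
  malvidin-pigmented: (442 − 430.3125)² / 430.3125 = 0.3174
χ² = 0.0733 + 0.3174 = 0.3907 ≈ 0.391

0.391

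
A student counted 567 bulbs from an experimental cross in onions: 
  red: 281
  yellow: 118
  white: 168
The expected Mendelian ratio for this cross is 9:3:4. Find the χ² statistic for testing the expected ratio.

Under the 9:3:4 hypothesis (Σ ratio = 16, N = 567):
  red: 567 × 9/16 = 318.9375
  yellow: 567 × 3/16 = 106.3125
  white: 567 × 4/16 = 141.75
χ² = Σ (O − E)² / E
  red: (281 − 318.9375)² / 318.9375 = 4.5127
  yellow: (118 − 106.3125)² / 106.3125 = 1.2849
  white: (168 − 141.75)² / 141.75 = 4.8611
χ² = 4.5127 + 1.2849 + 4.8611 = 10.6587 ≈ 10.659

10.659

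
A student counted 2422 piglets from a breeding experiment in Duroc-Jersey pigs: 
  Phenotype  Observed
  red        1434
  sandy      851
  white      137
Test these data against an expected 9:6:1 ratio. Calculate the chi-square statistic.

Expected counts for N = 2422 under a 9:6:1 ratio (total parts = 16):
  red: 2422 × 9/16 = 1362.375
  sandy: 2422 × 6/16 = 908.25
  white: 2422 × 1/16 = 151.375
χ² = Σ (O − E)² / E
  red: (1434 − 1362.375)² / 1362.375 = 3.7656
  sandy: (851 − 908.25)² / 908.25 = 3.6087
  white: (137 − 151.375)² / 151.375 = 1.3651
χ² = 3.7656 + 3.6087 + 1.3651 = 8.7394 ≈ 8.739

8.739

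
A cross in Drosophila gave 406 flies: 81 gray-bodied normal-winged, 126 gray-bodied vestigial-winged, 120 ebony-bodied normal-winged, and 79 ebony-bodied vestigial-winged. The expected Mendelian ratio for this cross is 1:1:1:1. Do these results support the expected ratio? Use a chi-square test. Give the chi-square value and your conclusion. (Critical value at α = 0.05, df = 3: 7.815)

18.414; not consistent

Total ratio parts = 4. Expected numbers out of 406:
  gray-bodied normal-winged: 406 × 1/4 = 101.5
  gray-bodied vestigial-winged: 406 × 1/4 = 101.5
  ebony-bodied normal-winged: 406 × 1/4 = 101.5
  ebony-bodied vestigial-winged: 406 × 1/4 = 101.5
χ² = Σ (O − E)² / E
  gray-bodied normal-winged: (81 − 101.5)² / 101.5 = 4.1404
  gray-bodied vestigial-winged: (126 − 101.5)² / 101.5 = 5.9138
  ebony-bodied normal-winged: (120 − 101.5)² / 101.5 = 3.3719
  ebony-bodied vestigial-winged: (79 − 101.5)² / 101.5 = 4.9877
χ² = 4.1404 + 5.9138 + 3.3719 + 4.9877 = 18.4138 ≈ 18.414
Degrees of freedom = 4 − 1 = 3; critical value at α = 0.05 is 7.815.
Since 18.414 > 7.815, we reject the null hypothesis — the data do not fit the 1:1:1:1 ratio.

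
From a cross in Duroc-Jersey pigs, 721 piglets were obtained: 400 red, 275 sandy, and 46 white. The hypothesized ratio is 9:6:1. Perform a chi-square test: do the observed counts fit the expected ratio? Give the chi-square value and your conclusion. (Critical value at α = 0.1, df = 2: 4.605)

0.175; consistent

The 9:6:1 ratio has 16 parts, so with N = 721 the expected counts are:
  red: 721 × 9/16 = 405.5625
  sandy: 721 × 6/16 = 270.375
  white: 721 × 1/16 = 45.0625
χ² = Σ (O − E)² / E
  red: (400 − 405.5625)² / 405.5625 = 0.0763
  sandy: (275 − 270.375)² / 270.375 = 0.0791
  white: (46 − 45.0625)² / 45.0625 = 0.0195
χ² = 0.0763 + 0.0791 + 0.0195 = 0.1749 ≈ 0.175
Degrees of freedom = 3 − 1 = 2; critical value at α = 0.1 is 4.605.
Since 0.175 < 4.605, we fail to reject the null hypothesis — the data are consistent with the 9:6:1 ratio.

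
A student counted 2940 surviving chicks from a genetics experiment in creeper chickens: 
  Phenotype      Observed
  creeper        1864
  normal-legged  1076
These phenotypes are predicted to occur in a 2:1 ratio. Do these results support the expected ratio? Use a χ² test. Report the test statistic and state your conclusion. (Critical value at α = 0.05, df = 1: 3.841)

14.106; not consistent

Total ratio parts = 3. Expected numbers out of 2940:
  creeper: 2940 × 2/3 = 1960
  normal-legged: 2940 × 1/3 = 980
χ² = Σ (O − E)² / E
  creeper: (1864 − 1960)² / 1960 = 4.7020
  normal-legged: (1076 − 980)² / 980 = 9.4041
χ² = 4.7020 + 9.4041 = 14.1061 ≈ 14.106
Degrees of freedom = 2 − 1 = 1; critical value at α = 0.05 is 3.841.
Since 14.106 > 3.841, we reject the null hypothesis — the data do not fit the 2:1 ratio.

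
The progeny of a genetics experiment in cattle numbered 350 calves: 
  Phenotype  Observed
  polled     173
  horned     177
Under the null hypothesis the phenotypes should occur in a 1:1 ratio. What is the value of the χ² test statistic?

The 1:1 ratio has 2 parts, so with N = 350 the expected counts are:
  polled: 350 × 1/2 = 175
  horned: 350 × 1/2 = 175
χ² = Σ (O − E)² / E
  polled: (173 − 175)² / 175 = 0.0229
  horned: (177 − 175)² / 175 = 0.0229
χ² = 0.0229 + 0.0229 = 0.0458 ≈ 0.046

0.046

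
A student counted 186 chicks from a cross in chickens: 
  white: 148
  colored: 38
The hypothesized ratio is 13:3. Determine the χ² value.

Total ratio parts = 16. Expected numbers out of 186:
  white: 186 × 13/16 = 151.125
  colored: 186 × 3/16 = 34.875
χ² = Σ (O − E)² / E
  white: (148 − 151.125)² / 151.125 = 0.0646
  colored: (38 − 34.875)² / 34.875 = 0.2800
χ² = 0.0646 + 0.2800 = 0.3446 ≈ 0.345

0.345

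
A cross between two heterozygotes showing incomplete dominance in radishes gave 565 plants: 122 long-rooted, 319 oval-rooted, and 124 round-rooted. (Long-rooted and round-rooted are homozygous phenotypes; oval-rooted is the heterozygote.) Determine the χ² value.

9.446

With incomplete dominance, a heterozygote × heterozygote cross gives a 1:2:1 phenotypic ratio.
The 1:2:1 ratio has 4 parts, so with N = 565 the expected counts are:
  long-rooted: 565 × 1/4 = 141.25
  oval-rooted: 565 × 2/4 = 282.5
  round-rooted: 565 × 1/4 = 141.25
χ² = Σ (O − E)² / E
  long-rooted: (122 − 141.25)² / 141.25 = 2.6235
  oval-rooted: (319 − 282.5)² / 282.5 = 4.7159
  round-rooted: (124 − 141.25)² / 141.25 = 2.1066
χ² = 2.6235 + 4.7159 + 2.1066 = 9.446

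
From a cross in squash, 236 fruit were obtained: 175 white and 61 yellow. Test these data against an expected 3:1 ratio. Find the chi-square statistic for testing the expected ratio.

Under the 3:1 hypothesis (Σ ratio = 4, N = 236):
  white: 236 × 3/4 = 177
  yellow: 236 × 1/4 = 59
χ² = Σ (O − E)² / E
  white: (175 − 177)² / 177 = 0.0226
  yellow: (61 − 59)² / 59 = 0.0678
χ² = 0.0226 + 0.0678 = 0.0904 ≈ 0.090

0.090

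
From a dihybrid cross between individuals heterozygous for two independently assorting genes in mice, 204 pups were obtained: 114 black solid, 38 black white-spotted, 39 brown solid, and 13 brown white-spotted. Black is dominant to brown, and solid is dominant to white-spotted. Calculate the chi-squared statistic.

A dihybrid F₂ with independent assortment and complete dominance at both loci gives a 9:3:3:1 phenotypic ratio.
Under the 9:3:3:1 hypothesis (Σ ratio = 16, N = 204):
  black solid: 204 × 9/16 = 114.75
  black white-spotted: 204 × 3/16 = 38.25
  brown solid: 204 × 3/16 = 38.25
  brown white-spotted: 204 × 1/16 = 12.75
χ² = Σ (O − E)² / E
  black solid: (114 − 114.75)² / 114.75 = 0.0049
  black white-spotted: (38 − 38.25)² / 38.25 = 0.0016
  brown solid: (39 − 38.25)² / 38.25 = 0.0147
  brown white-spotted: (13 − 12.75)² / 12.75 = 0.0049
χ² = 0.0049 + 0.0016 + 0.0147 + 0.0049 = 0.0261 ≈ 0.026

0.026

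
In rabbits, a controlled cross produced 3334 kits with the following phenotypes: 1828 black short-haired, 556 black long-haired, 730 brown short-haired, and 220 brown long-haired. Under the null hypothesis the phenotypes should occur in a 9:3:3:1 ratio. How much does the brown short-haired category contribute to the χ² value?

Under the 9:3:3:1 hypothesis (Σ ratio = 16, N = 3334):
  black short-haired: 3334 × 9/16 = 1875.375
  black long-haired: 3334 × 3/16 = 625.125
  brown short-haired: 3334 × 3/16 = 625.125
  brown long-haired: 3334 × 1/16 = 208.375
Contribution of brown short-haired: (730 − 625.125)² / 625.125 = 17.5945

17.595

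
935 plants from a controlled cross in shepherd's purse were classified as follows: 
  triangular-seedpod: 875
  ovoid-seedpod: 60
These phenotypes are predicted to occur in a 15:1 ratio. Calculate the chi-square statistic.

0.045

The 15:1 ratio has 16 parts, so with N = 935 the expected counts are:
  triangular-seedpod: 935 × 15/16 = 876.5625
  ovoid-seedpod: 935 × 1/16 = 58.4375
χ² = Σ (O − E)² / E
  triangular-seedpod: (875 − 876.5625)² / 876.5625 = 0.0028
  ovoid-seedpod: (60 − 58.4375)² / 58.4375 = 0.0418
χ² = 0.0028 + 0.0418 = 0.0446 ≈ 0.045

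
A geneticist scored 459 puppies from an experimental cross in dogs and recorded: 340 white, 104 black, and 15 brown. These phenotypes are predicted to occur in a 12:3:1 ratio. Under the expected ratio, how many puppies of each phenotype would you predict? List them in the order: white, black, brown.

344.25, 86.0625, 28.6875

The 12:3:1 ratio has 16 parts, so with N = 459 the expected counts are:
  white: 459 × 12/16 = 344.25
  black: 459 × 3/16 = 86.0625
  brown: 459 × 1/16 = 28.6875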